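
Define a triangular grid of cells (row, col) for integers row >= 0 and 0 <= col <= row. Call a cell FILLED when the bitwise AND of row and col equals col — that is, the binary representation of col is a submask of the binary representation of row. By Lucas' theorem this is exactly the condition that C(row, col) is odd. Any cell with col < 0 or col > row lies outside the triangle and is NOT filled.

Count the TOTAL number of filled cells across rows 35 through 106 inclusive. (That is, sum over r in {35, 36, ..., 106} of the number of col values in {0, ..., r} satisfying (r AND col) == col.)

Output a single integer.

Answer: 1110

Derivation:
r35=100011 pc3: +8 =8
r36=100100 pc2: +4 =12
r37=100101 pc3: +8 =20
r38=100110 pc3: +8 =28
r39=100111 pc4: +16 =44
r40=101000 pc2: +4 =48
r41=101001 pc3: +8 =56
r42=101010 pc3: +8 =64
r43=101011 pc4: +16 =80
r44=101100 pc3: +8 =88
r45=101101 pc4: +16 =104
r46=101110 pc4: +16 =120
r47=101111 pc5: +32 =152
r48=110000 pc2: +4 =156
r49=110001 pc3: +8 =164
r50=110010 pc3: +8 =172
r51=110011 pc4: +16 =188
r52=110100 pc3: +8 =196
r53=110101 pc4: +16 =212
r54=110110 pc4: +16 =228
r55=110111 pc5: +32 =260
r56=111000 pc3: +8 =268
r57=111001 pc4: +16 =284
r58=111010 pc4: +16 =300
r59=111011 pc5: +32 =332
r60=111100 pc4: +16 =348
r61=111101 pc5: +32 =380
r62=111110 pc5: +32 =412
r63=111111 pc6: +64 =476
r64=1000000 pc1: +2 =478
r65=1000001 pc2: +4 =482
r66=1000010 pc2: +4 =486
r67=1000011 pc3: +8 =494
r68=1000100 pc2: +4 =498
r69=1000101 pc3: +8 =506
r70=1000110 pc3: +8 =514
r71=1000111 pc4: +16 =530
r72=1001000 pc2: +4 =534
r73=1001001 pc3: +8 =542
r74=1001010 pc3: +8 =550
r75=1001011 pc4: +16 =566
r76=1001100 pc3: +8 =574
r77=1001101 pc4: +16 =590
r78=1001110 pc4: +16 =606
r79=1001111 pc5: +32 =638
r80=1010000 pc2: +4 =642
r81=1010001 pc3: +8 =650
r82=1010010 pc3: +8 =658
r83=1010011 pc4: +16 =674
r84=1010100 pc3: +8 =682
r85=1010101 pc4: +16 =698
r86=1010110 pc4: +16 =714
r87=1010111 pc5: +32 =746
r88=1011000 pc3: +8 =754
r89=1011001 pc4: +16 =770
r90=1011010 pc4: +16 =786
r91=1011011 pc5: +32 =818
r92=1011100 pc4: +16 =834
r93=1011101 pc5: +32 =866
r94=1011110 pc5: +32 =898
r95=1011111 pc6: +64 =962
r96=1100000 pc2: +4 =966
r97=1100001 pc3: +8 =974
r98=1100010 pc3: +8 =982
r99=1100011 pc4: +16 =998
r100=1100100 pc3: +8 =1006
r101=1100101 pc4: +16 =1022
r102=1100110 pc4: +16 =1038
r103=1100111 pc5: +32 =1070
r104=1101000 pc3: +8 =1078
r105=1101001 pc4: +16 =1094
r106=1101010 pc4: +16 =1110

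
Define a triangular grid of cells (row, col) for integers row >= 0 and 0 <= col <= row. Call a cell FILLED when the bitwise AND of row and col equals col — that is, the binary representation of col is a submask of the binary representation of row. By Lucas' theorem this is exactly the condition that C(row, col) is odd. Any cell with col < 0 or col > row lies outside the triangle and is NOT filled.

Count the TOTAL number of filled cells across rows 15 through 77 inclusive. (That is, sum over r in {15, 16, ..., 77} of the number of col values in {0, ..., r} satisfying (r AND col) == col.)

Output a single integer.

Answer: 778

Derivation:
r15=1111 pc4: +16 =16
r16=10000 pc1: +2 =18
r17=10001 pc2: +4 =22
r18=10010 pc2: +4 =26
r19=10011 pc3: +8 =34
r20=10100 pc2: +4 =38
r21=10101 pc3: +8 =46
r22=10110 pc3: +8 =54
r23=10111 pc4: +16 =70
r24=11000 pc2: +4 =74
r25=11001 pc3: +8 =82
r26=11010 pc3: +8 =90
r27=11011 pc4: +16 =106
r28=11100 pc3: +8 =114
r29=11101 pc4: +16 =130
r30=11110 pc4: +16 =146
r31=11111 pc5: +32 =178
r32=100000 pc1: +2 =180
r33=100001 pc2: +4 =184
r34=100010 pc2: +4 =188
r35=100011 pc3: +8 =196
r36=100100 pc2: +4 =200
r37=100101 pc3: +8 =208
r38=100110 pc3: +8 =216
r39=100111 pc4: +16 =232
r40=101000 pc2: +4 =236
r41=101001 pc3: +8 =244
r42=101010 pc3: +8 =252
r43=101011 pc4: +16 =268
r44=101100 pc3: +8 =276
r45=101101 pc4: +16 =292
r46=101110 pc4: +16 =308
r47=101111 pc5: +32 =340
r48=110000 pc2: +4 =344
r49=110001 pc3: +8 =352
r50=110010 pc3: +8 =360
r51=110011 pc4: +16 =376
r52=110100 pc3: +8 =384
r53=110101 pc4: +16 =400
r54=110110 pc4: +16 =416
r55=110111 pc5: +32 =448
r56=111000 pc3: +8 =456
r57=111001 pc4: +16 =472
r58=111010 pc4: +16 =488
r59=111011 pc5: +32 =520
r60=111100 pc4: +16 =536
r61=111101 pc5: +32 =568
r62=111110 pc5: +32 =600
r63=111111 pc6: +64 =664
r64=1000000 pc1: +2 =666
r65=1000001 pc2: +4 =670
r66=1000010 pc2: +4 =674
r67=1000011 pc3: +8 =682
r68=1000100 pc2: +4 =686
r69=1000101 pc3: +8 =694
r70=1000110 pc3: +8 =702
r71=1000111 pc4: +16 =718
r72=1001000 pc2: +4 =722
r73=1001001 pc3: +8 =730
r74=1001010 pc3: +8 =738
r75=1001011 pc4: +16 =754
r76=1001100 pc3: +8 =762
r77=1001101 pc4: +16 =778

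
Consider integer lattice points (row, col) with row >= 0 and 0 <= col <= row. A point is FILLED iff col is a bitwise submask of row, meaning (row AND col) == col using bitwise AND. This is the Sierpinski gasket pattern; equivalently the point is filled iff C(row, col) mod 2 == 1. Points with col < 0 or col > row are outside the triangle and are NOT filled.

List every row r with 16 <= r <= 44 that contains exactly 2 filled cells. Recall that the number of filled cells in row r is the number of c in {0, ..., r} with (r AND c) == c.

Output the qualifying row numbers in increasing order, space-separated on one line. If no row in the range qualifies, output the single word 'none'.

Row r has 2^popcount(r) filled cells, so we need popcount(r) = log2(2) = 1.
Scan r = 16..44 and keep those with exactly 1 one-bits:
r=16=10000 popcount=1 -> KEEP
r=17=10001 popcount=2 -> skip
r=18=10010 popcount=2 -> skip
r=19=10011 popcount=3 -> skip
r=20=10100 popcount=2 -> skip
r=21=10101 popcount=3 -> skip
r=22=10110 popcount=3 -> skip
r=23=10111 popcount=4 -> skip
r=24=11000 popcount=2 -> skip
r=25=11001 popcount=3 -> skip
r=26=11010 popcount=3 -> skip
r=27=11011 popcount=4 -> skip
r=28=11100 popcount=3 -> skip
r=29=11101 popcount=4 -> skip
r=30=11110 popcount=4 -> skip
r=31=11111 popcount=5 -> skip
r=32=100000 popcount=1 -> KEEP
r=33=100001 popcount=2 -> skip
r=34=100010 popcount=2 -> skip
r=35=100011 popcount=3 -> skip
r=36=100100 popcount=2 -> skip
r=37=100101 popcount=3 -> skip
r=38=100110 popcount=3 -> skip
r=39=100111 popcount=4 -> skip
r=40=101000 popcount=2 -> skip
r=41=101001 popcount=3 -> skip
r=42=101010 popcount=3 -> skip
r=43=101011 popcount=4 -> skip
r=44=101100 popcount=3 -> skip
Kept rows: 16 32

Answer: 16 32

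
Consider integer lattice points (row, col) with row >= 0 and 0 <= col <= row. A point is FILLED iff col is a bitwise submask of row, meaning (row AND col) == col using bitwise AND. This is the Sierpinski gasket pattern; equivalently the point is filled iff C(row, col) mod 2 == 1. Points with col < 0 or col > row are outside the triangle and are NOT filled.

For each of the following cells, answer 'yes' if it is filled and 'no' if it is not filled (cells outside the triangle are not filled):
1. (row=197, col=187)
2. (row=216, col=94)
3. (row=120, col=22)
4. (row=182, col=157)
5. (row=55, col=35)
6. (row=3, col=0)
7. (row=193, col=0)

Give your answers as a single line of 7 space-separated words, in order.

Answer: no no no no yes yes yes

Derivation:
(197,187): row=0b11000101, col=0b10111011, row AND col = 0b10000001 = 129; 129 != 187 -> empty
(216,94): row=0b11011000, col=0b1011110, row AND col = 0b1011000 = 88; 88 != 94 -> empty
(120,22): row=0b1111000, col=0b10110, row AND col = 0b10000 = 16; 16 != 22 -> empty
(182,157): row=0b10110110, col=0b10011101, row AND col = 0b10010100 = 148; 148 != 157 -> empty
(55,35): row=0b110111, col=0b100011, row AND col = 0b100011 = 35; 35 == 35 -> filled
(3,0): row=0b11, col=0b0, row AND col = 0b0 = 0; 0 == 0 -> filled
(193,0): row=0b11000001, col=0b0, row AND col = 0b0 = 0; 0 == 0 -> filled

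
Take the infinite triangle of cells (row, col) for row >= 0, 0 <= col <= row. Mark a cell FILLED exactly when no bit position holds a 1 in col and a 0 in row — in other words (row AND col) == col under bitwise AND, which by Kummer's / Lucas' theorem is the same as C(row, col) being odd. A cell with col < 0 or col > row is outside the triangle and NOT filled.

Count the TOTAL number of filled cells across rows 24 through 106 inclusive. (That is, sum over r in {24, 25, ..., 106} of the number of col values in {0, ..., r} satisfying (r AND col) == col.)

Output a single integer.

Answer: 1228

Derivation:
r24=11000 pc2: +4 =4
r25=11001 pc3: +8 =12
r26=11010 pc3: +8 =20
r27=11011 pc4: +16 =36
r28=11100 pc3: +8 =44
r29=11101 pc4: +16 =60
r30=11110 pc4: +16 =76
r31=11111 pc5: +32 =108
r32=100000 pc1: +2 =110
r33=100001 pc2: +4 =114
r34=100010 pc2: +4 =118
r35=100011 pc3: +8 =126
r36=100100 pc2: +4 =130
r37=100101 pc3: +8 =138
r38=100110 pc3: +8 =146
r39=100111 pc4: +16 =162
r40=101000 pc2: +4 =166
r41=101001 pc3: +8 =174
r42=101010 pc3: +8 =182
r43=101011 pc4: +16 =198
r44=101100 pc3: +8 =206
r45=101101 pc4: +16 =222
r46=101110 pc4: +16 =238
r47=101111 pc5: +32 =270
r48=110000 pc2: +4 =274
r49=110001 pc3: +8 =282
r50=110010 pc3: +8 =290
r51=110011 pc4: +16 =306
r52=110100 pc3: +8 =314
r53=110101 pc4: +16 =330
r54=110110 pc4: +16 =346
r55=110111 pc5: +32 =378
r56=111000 pc3: +8 =386
r57=111001 pc4: +16 =402
r58=111010 pc4: +16 =418
r59=111011 pc5: +32 =450
r60=111100 pc4: +16 =466
r61=111101 pc5: +32 =498
r62=111110 pc5: +32 =530
r63=111111 pc6: +64 =594
r64=1000000 pc1: +2 =596
r65=1000001 pc2: +4 =600
r66=1000010 pc2: +4 =604
r67=1000011 pc3: +8 =612
r68=1000100 pc2: +4 =616
r69=1000101 pc3: +8 =624
r70=1000110 pc3: +8 =632
r71=1000111 pc4: +16 =648
r72=1001000 pc2: +4 =652
r73=1001001 pc3: +8 =660
r74=1001010 pc3: +8 =668
r75=1001011 pc4: +16 =684
r76=1001100 pc3: +8 =692
r77=1001101 pc4: +16 =708
r78=1001110 pc4: +16 =724
r79=1001111 pc5: +32 =756
r80=1010000 pc2: +4 =760
r81=1010001 pc3: +8 =768
r82=1010010 pc3: +8 =776
r83=1010011 pc4: +16 =792
r84=1010100 pc3: +8 =800
r85=1010101 pc4: +16 =816
r86=1010110 pc4: +16 =832
r87=1010111 pc5: +32 =864
r88=1011000 pc3: +8 =872
r89=1011001 pc4: +16 =888
r90=1011010 pc4: +16 =904
r91=1011011 pc5: +32 =936
r92=1011100 pc4: +16 =952
r93=1011101 pc5: +32 =984
r94=1011110 pc5: +32 =1016
r95=1011111 pc6: +64 =1080
r96=1100000 pc2: +4 =1084
r97=1100001 pc3: +8 =1092
r98=1100010 pc3: +8 =1100
r99=1100011 pc4: +16 =1116
r100=1100100 pc3: +8 =1124
r101=1100101 pc4: +16 =1140
r102=1100110 pc4: +16 =1156
r103=1100111 pc5: +32 =1188
r104=1101000 pc3: +8 =1196
r105=1101001 pc4: +16 =1212
r106=1101010 pc4: +16 =1228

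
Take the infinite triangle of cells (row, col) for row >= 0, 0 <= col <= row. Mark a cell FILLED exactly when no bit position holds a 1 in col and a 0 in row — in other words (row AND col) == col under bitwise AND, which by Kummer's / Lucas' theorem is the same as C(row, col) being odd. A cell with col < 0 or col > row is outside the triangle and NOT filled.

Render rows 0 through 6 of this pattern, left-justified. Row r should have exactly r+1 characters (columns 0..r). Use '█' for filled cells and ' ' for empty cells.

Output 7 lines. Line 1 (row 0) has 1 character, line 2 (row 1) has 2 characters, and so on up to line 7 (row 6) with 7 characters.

r0=0: █
r1=1: ██
r2=10: █ █
r3=11: ████
r4=100: █   █
r5=101: ██  ██
r6=110: █ █ █ █

Answer: █
██
█ █
████
█   █
██  ██
█ █ █ █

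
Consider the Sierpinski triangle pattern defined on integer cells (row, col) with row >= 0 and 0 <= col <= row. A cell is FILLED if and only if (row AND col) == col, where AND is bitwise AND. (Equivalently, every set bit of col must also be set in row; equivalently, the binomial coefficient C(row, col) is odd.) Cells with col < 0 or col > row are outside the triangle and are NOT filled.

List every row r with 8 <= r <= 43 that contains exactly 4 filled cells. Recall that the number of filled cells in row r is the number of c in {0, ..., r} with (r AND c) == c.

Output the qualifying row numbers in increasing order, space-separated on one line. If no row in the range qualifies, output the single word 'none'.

Answer: 9 10 12 17 18 20 24 33 34 36 40

Derivation:
Row r has 2^popcount(r) filled cells, so we need popcount(r) = log2(4) = 2.
Scan r = 8..43 and keep those with exactly 2 one-bits:
r=8=1000 popcount=1 -> skip
r=9=1001 popcount=2 -> KEEP
r=10=1010 popcount=2 -> KEEP
r=11=1011 popcount=3 -> skip
r=12=1100 popcount=2 -> KEEP
r=13=1101 popcount=3 -> skip
r=14=1110 popcount=3 -> skip
r=15=1111 popcount=4 -> skip
r=16=10000 popcount=1 -> skip
r=17=10001 popcount=2 -> KEEP
r=18=10010 popcount=2 -> KEEP
r=19=10011 popcount=3 -> skip
r=20=10100 popcount=2 -> KEEP
r=21=10101 popcount=3 -> skip
r=22=10110 popcount=3 -> skip
r=23=10111 popcount=4 -> skip
r=24=11000 popcount=2 -> KEEP
r=25=11001 popcount=3 -> skip
r=26=11010 popcount=3 -> skip
r=27=11011 popcount=4 -> skip
r=28=11100 popcount=3 -> skip
r=29=11101 popcount=4 -> skip
r=30=11110 popcount=4 -> skip
r=31=11111 popcount=5 -> skip
r=32=100000 popcount=1 -> skip
r=33=100001 popcount=2 -> KEEP
r=34=100010 popcount=2 -> KEEP
r=35=100011 popcount=3 -> skip
r=36=100100 popcount=2 -> KEEP
r=37=100101 popcount=3 -> skip
r=38=100110 popcount=3 -> skip
r=39=100111 popcount=4 -> skip
r=40=101000 popcount=2 -> KEEP
r=41=101001 popcount=3 -> skip
r=42=101010 popcount=3 -> skip
r=43=101011 popcount=4 -> skip
Kept rows: 9 10 12 17 18 20 24 33 34 36 40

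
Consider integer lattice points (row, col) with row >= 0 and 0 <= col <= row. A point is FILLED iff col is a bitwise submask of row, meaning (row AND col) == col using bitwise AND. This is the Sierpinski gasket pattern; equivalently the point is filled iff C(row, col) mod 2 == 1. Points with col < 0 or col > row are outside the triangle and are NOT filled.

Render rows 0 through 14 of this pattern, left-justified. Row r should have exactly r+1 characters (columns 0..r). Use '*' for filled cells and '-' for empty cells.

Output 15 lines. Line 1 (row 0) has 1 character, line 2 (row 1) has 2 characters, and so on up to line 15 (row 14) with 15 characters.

Answer: *
**
*-*
****
*---*
**--**
*-*-*-*
********
*-------*
**------**
*-*-----*-*
****----****
*---*---*---*
**--**--**--**
*-*-*-*-*-*-*-*

Derivation:
r0=0: *
r1=1: **
r2=10: *-*
r3=11: ****
r4=100: *---*
r5=101: **--**
r6=110: *-*-*-*
r7=111: ********
r8=1000: *-------*
r9=1001: **------**
r10=1010: *-*-----*-*
r11=1011: ****----****
r12=1100: *---*---*---*
r13=1101: **--**--**--**
r14=1110: *-*-*-*-*-*-*-*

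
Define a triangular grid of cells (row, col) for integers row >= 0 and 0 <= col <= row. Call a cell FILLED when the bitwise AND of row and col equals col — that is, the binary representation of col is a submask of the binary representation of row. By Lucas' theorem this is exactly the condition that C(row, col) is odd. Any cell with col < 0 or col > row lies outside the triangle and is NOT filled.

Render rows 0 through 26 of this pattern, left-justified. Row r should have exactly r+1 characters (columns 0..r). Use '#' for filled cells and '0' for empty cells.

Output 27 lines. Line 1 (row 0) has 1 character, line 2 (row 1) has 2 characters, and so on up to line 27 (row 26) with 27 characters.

Answer: #
##
#0#
####
#000#
##00##
#0#0#0#
########
#0000000#
##000000##
#0#00000#0#
####0000####
#000#000#000#
##00##00##00##
#0#0#0#0#0#0#0#
################
#000000000000000#
##00000000000000##
#0#0000000000000#0#
####000000000000####
#000#00000000000#000#
##00##0000000000##00##
#0#0#0#000000000#0#0#0#
########00000000########
#0000000#0000000#0000000#
##000000##000000##000000##
#0#00000#0#00000#0#00000#0#

Derivation:
r0=0: #
r1=1: ##
r2=10: #0#
r3=11: ####
r4=100: #000#
r5=101: ##00##
r6=110: #0#0#0#
r7=111: ########
r8=1000: #0000000#
r9=1001: ##000000##
r10=1010: #0#00000#0#
r11=1011: ####0000####
r12=1100: #000#000#000#
r13=1101: ##00##00##00##
r14=1110: #0#0#0#0#0#0#0#
r15=1111: ################
r16=10000: #000000000000000#
r17=10001: ##00000000000000##
r18=10010: #0#0000000000000#0#
r19=10011: ####000000000000####
r20=10100: #000#00000000000#000#
r21=10101: ##00##0000000000##00##
r22=10110: #0#0#0#000000000#0#0#0#
r23=10111: ########00000000########
r24=11000: #0000000#0000000#0000000#
r25=11001: ##000000##000000##000000##
r26=11010: #0#00000#0#00000#0#00000#0#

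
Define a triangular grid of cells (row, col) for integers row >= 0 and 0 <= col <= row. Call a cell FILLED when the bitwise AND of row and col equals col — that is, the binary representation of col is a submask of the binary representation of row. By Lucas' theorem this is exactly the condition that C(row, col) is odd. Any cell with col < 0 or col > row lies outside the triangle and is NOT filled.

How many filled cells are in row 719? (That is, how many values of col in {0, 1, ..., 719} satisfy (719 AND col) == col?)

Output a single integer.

719 in binary = 1011001111
popcount(719) = number of 1-bits in 1011001111 = 7
A col c satisfies (719 AND c) == c iff every set bit of c is also set in 719; each of the 7 set bits of 719 can independently be on or off in c.
count = 2^7 = 128

Answer: 128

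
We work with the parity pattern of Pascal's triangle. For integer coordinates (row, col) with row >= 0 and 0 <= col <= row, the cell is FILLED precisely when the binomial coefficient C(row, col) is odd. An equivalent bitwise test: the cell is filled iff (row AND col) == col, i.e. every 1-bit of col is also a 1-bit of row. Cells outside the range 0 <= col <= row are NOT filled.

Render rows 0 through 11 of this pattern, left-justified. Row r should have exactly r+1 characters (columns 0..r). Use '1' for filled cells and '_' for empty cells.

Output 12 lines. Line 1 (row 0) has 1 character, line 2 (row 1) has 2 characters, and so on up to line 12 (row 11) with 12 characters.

r0=0: 1
r1=1: 11
r2=10: 1_1
r3=11: 1111
r4=100: 1___1
r5=101: 11__11
r6=110: 1_1_1_1
r7=111: 11111111
r8=1000: 1_______1
r9=1001: 11______11
r10=1010: 1_1_____1_1
r11=1011: 1111____1111

Answer: 1
11
1_1
1111
1___1
11__11
1_1_1_1
11111111
1_______1
11______11
1_1_____1_1
1111____1111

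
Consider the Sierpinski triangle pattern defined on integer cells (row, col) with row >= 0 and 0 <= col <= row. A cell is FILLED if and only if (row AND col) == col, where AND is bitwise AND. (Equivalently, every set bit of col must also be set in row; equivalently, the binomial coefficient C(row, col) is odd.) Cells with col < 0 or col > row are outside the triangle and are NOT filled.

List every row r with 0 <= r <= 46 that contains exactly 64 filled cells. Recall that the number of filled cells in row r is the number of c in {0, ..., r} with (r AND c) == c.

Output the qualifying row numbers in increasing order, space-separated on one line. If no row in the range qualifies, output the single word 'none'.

Answer: none

Derivation:
Row r has 2^popcount(r) filled cells, so we need popcount(r) = log2(64) = 6.
Scan r = 0..46 and keep those with exactly 6 one-bits:
r=0=0 popcount=0 -> skip
r=1=1 popcount=1 -> skip
r=2=10 popcount=1 -> skip
r=3=11 popcount=2 -> skip
r=4=100 popcount=1 -> skip
r=5=101 popcount=2 -> skip
r=6=110 popcount=2 -> skip
r=7=111 popcount=3 -> skip
r=8=1000 popcount=1 -> skip
r=9=1001 popcount=2 -> skip
r=10=1010 popcount=2 -> skip
r=11=1011 popcount=3 -> skip
r=12=1100 popcount=2 -> skip
r=13=1101 popcount=3 -> skip
r=14=1110 popcount=3 -> skip
r=15=1111 popcount=4 -> skip
r=16=10000 popcount=1 -> skip
r=17=10001 popcount=2 -> skip
r=18=10010 popcount=2 -> skip
r=19=10011 popcount=3 -> skip
r=20=10100 popcount=2 -> skip
r=21=10101 popcount=3 -> skip
r=22=10110 popcount=3 -> skip
r=23=10111 popcount=4 -> skip
r=24=11000 popcount=2 -> skip
r=25=11001 popcount=3 -> skip
r=26=11010 popcount=3 -> skip
r=27=11011 popcount=4 -> skip
r=28=11100 popcount=3 -> skip
r=29=11101 popcount=4 -> skip
r=30=11110 popcount=4 -> skip
r=31=11111 popcount=5 -> skip
r=32=100000 popcount=1 -> skip
r=33=100001 popcount=2 -> skip
r=34=100010 popcount=2 -> skip
r=35=100011 popcount=3 -> skip
r=36=100100 popcount=2 -> skip
r=37=100101 popcount=3 -> skip
r=38=100110 popcount=3 -> skip
r=39=100111 popcount=4 -> skip
r=40=101000 popcount=2 -> skip
r=41=101001 popcount=3 -> skip
r=42=101010 popcount=3 -> skip
r=43=101011 popcount=4 -> skip
r=44=101100 popcount=3 -> skip
r=45=101101 popcount=4 -> skip
r=46=101110 popcount=4 -> skip
Kept rows: none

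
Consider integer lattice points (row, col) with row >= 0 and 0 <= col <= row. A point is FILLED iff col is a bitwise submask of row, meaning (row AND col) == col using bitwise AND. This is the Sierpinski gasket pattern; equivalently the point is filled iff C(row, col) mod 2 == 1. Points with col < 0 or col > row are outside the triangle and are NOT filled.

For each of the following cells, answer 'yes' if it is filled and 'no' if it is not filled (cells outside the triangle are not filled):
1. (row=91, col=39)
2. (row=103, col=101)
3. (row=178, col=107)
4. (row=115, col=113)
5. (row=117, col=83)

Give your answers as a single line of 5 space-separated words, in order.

Answer: no yes no yes no

Derivation:
(91,39): row=0b1011011, col=0b100111, row AND col = 0b11 = 3; 3 != 39 -> empty
(103,101): row=0b1100111, col=0b1100101, row AND col = 0b1100101 = 101; 101 == 101 -> filled
(178,107): row=0b10110010, col=0b1101011, row AND col = 0b100010 = 34; 34 != 107 -> empty
(115,113): row=0b1110011, col=0b1110001, row AND col = 0b1110001 = 113; 113 == 113 -> filled
(117,83): row=0b1110101, col=0b1010011, row AND col = 0b1010001 = 81; 81 != 83 -> empty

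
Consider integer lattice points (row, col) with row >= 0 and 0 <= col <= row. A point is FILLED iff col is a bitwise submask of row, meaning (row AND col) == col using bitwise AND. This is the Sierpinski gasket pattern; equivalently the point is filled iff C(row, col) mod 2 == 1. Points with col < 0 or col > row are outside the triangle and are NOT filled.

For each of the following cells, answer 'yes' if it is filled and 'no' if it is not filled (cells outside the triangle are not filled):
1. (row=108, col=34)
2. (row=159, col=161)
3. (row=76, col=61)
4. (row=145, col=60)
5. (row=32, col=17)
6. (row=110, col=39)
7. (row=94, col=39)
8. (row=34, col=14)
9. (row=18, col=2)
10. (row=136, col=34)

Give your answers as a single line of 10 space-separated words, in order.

(108,34): row=0b1101100, col=0b100010, row AND col = 0b100000 = 32; 32 != 34 -> empty
(159,161): col outside [0, 159] -> not filled
(76,61): row=0b1001100, col=0b111101, row AND col = 0b1100 = 12; 12 != 61 -> empty
(145,60): row=0b10010001, col=0b111100, row AND col = 0b10000 = 16; 16 != 60 -> empty
(32,17): row=0b100000, col=0b10001, row AND col = 0b0 = 0; 0 != 17 -> empty
(110,39): row=0b1101110, col=0b100111, row AND col = 0b100110 = 38; 38 != 39 -> empty
(94,39): row=0b1011110, col=0b100111, row AND col = 0b110 = 6; 6 != 39 -> empty
(34,14): row=0b100010, col=0b1110, row AND col = 0b10 = 2; 2 != 14 -> empty
(18,2): row=0b10010, col=0b10, row AND col = 0b10 = 2; 2 == 2 -> filled
(136,34): row=0b10001000, col=0b100010, row AND col = 0b0 = 0; 0 != 34 -> empty

Answer: no no no no no no no no yes no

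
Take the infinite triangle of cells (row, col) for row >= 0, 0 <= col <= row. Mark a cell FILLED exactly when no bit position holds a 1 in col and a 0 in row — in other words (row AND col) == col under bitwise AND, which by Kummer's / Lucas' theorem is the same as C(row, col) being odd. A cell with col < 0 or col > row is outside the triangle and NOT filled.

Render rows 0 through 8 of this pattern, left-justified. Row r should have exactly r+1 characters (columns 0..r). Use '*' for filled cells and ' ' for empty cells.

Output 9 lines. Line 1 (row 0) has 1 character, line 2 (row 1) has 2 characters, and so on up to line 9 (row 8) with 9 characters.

Answer: *
**
* *
****
*   *
**  **
* * * *
********
*       *

Derivation:
r0=0: *
r1=1: **
r2=10: * *
r3=11: ****
r4=100: *   *
r5=101: **  **
r6=110: * * * *
r7=111: ********
r8=1000: *       *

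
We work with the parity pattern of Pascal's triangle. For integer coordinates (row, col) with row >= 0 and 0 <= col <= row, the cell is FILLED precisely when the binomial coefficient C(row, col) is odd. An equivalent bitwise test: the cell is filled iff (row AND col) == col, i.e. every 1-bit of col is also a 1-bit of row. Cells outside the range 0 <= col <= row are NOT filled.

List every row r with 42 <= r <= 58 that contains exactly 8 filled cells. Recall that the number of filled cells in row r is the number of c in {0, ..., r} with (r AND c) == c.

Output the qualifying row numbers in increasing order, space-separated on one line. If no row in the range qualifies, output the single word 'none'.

Row r has 2^popcount(r) filled cells, so we need popcount(r) = log2(8) = 3.
Scan r = 42..58 and keep those with exactly 3 one-bits:
r=42=101010 popcount=3 -> KEEP
r=43=101011 popcount=4 -> skip
r=44=101100 popcount=3 -> KEEP
r=45=101101 popcount=4 -> skip
r=46=101110 popcount=4 -> skip
r=47=101111 popcount=5 -> skip
r=48=110000 popcount=2 -> skip
r=49=110001 popcount=3 -> KEEP
r=50=110010 popcount=3 -> KEEP
r=51=110011 popcount=4 -> skip
r=52=110100 popcount=3 -> KEEP
r=53=110101 popcount=4 -> skip
r=54=110110 popcount=4 -> skip
r=55=110111 popcount=5 -> skip
r=56=111000 popcount=3 -> KEEP
r=57=111001 popcount=4 -> skip
r=58=111010 popcount=4 -> skip
Kept rows: 42 44 49 50 52 56

Answer: 42 44 49 50 52 56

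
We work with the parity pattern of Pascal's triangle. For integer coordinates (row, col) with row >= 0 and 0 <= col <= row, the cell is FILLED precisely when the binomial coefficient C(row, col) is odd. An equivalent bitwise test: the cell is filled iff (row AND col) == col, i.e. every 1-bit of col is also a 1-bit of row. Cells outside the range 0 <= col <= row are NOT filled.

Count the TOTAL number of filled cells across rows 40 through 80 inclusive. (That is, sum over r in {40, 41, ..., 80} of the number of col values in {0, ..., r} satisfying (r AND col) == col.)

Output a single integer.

r40=101000 pc2: +4 =4
r41=101001 pc3: +8 =12
r42=101010 pc3: +8 =20
r43=101011 pc4: +16 =36
r44=101100 pc3: +8 =44
r45=101101 pc4: +16 =60
r46=101110 pc4: +16 =76
r47=101111 pc5: +32 =108
r48=110000 pc2: +4 =112
r49=110001 pc3: +8 =120
r50=110010 pc3: +8 =128
r51=110011 pc4: +16 =144
r52=110100 pc3: +8 =152
r53=110101 pc4: +16 =168
r54=110110 pc4: +16 =184
r55=110111 pc5: +32 =216
r56=111000 pc3: +8 =224
r57=111001 pc4: +16 =240
r58=111010 pc4: +16 =256
r59=111011 pc5: +32 =288
r60=111100 pc4: +16 =304
r61=111101 pc5: +32 =336
r62=111110 pc5: +32 =368
r63=111111 pc6: +64 =432
r64=1000000 pc1: +2 =434
r65=1000001 pc2: +4 =438
r66=1000010 pc2: +4 =442
r67=1000011 pc3: +8 =450
r68=1000100 pc2: +4 =454
r69=1000101 pc3: +8 =462
r70=1000110 pc3: +8 =470
r71=1000111 pc4: +16 =486
r72=1001000 pc2: +4 =490
r73=1001001 pc3: +8 =498
r74=1001010 pc3: +8 =506
r75=1001011 pc4: +16 =522
r76=1001100 pc3: +8 =530
r77=1001101 pc4: +16 =546
r78=1001110 pc4: +16 =562
r79=1001111 pc5: +32 =594
r80=1010000 pc2: +4 =598

Answer: 598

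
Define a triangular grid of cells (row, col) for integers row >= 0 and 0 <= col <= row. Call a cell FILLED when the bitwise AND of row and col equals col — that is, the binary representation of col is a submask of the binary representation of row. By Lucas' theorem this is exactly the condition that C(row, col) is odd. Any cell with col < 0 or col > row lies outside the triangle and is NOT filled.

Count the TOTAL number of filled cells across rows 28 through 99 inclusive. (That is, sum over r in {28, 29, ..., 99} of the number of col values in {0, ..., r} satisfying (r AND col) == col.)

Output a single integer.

r28=11100 pc3: +8 =8
r29=11101 pc4: +16 =24
r30=11110 pc4: +16 =40
r31=11111 pc5: +32 =72
r32=100000 pc1: +2 =74
r33=100001 pc2: +4 =78
r34=100010 pc2: +4 =82
r35=100011 pc3: +8 =90
r36=100100 pc2: +4 =94
r37=100101 pc3: +8 =102
r38=100110 pc3: +8 =110
r39=100111 pc4: +16 =126
r40=101000 pc2: +4 =130
r41=101001 pc3: +8 =138
r42=101010 pc3: +8 =146
r43=101011 pc4: +16 =162
r44=101100 pc3: +8 =170
r45=101101 pc4: +16 =186
r46=101110 pc4: +16 =202
r47=101111 pc5: +32 =234
r48=110000 pc2: +4 =238
r49=110001 pc3: +8 =246
r50=110010 pc3: +8 =254
r51=110011 pc4: +16 =270
r52=110100 pc3: +8 =278
r53=110101 pc4: +16 =294
r54=110110 pc4: +16 =310
r55=110111 pc5: +32 =342
r56=111000 pc3: +8 =350
r57=111001 pc4: +16 =366
r58=111010 pc4: +16 =382
r59=111011 pc5: +32 =414
r60=111100 pc4: +16 =430
r61=111101 pc5: +32 =462
r62=111110 pc5: +32 =494
r63=111111 pc6: +64 =558
r64=1000000 pc1: +2 =560
r65=1000001 pc2: +4 =564
r66=1000010 pc2: +4 =568
r67=1000011 pc3: +8 =576
r68=1000100 pc2: +4 =580
r69=1000101 pc3: +8 =588
r70=1000110 pc3: +8 =596
r71=1000111 pc4: +16 =612
r72=1001000 pc2: +4 =616
r73=1001001 pc3: +8 =624
r74=1001010 pc3: +8 =632
r75=1001011 pc4: +16 =648
r76=1001100 pc3: +8 =656
r77=1001101 pc4: +16 =672
r78=1001110 pc4: +16 =688
r79=1001111 pc5: +32 =720
r80=1010000 pc2: +4 =724
r81=1010001 pc3: +8 =732
r82=1010010 pc3: +8 =740
r83=1010011 pc4: +16 =756
r84=1010100 pc3: +8 =764
r85=1010101 pc4: +16 =780
r86=1010110 pc4: +16 =796
r87=1010111 pc5: +32 =828
r88=1011000 pc3: +8 =836
r89=1011001 pc4: +16 =852
r90=1011010 pc4: +16 =868
r91=1011011 pc5: +32 =900
r92=1011100 pc4: +16 =916
r93=1011101 pc5: +32 =948
r94=1011110 pc5: +32 =980
r95=1011111 pc6: +64 =1044
r96=1100000 pc2: +4 =1048
r97=1100001 pc3: +8 =1056
r98=1100010 pc3: +8 =1064
r99=1100011 pc4: +16 =1080

Answer: 1080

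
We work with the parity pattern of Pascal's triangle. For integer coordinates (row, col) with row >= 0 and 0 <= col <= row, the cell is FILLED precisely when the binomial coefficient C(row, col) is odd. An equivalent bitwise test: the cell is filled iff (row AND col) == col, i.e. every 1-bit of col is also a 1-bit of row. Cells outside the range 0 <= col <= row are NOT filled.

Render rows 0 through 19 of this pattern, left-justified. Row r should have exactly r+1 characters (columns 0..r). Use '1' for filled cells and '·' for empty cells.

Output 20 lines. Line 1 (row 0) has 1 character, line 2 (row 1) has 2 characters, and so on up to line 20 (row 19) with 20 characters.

Answer: 1
11
1·1
1111
1···1
11··11
1·1·1·1
11111111
1·······1
11······11
1·1·····1·1
1111····1111
1···1···1···1
11··11··11··11
1·1·1·1·1·1·1·1
1111111111111111
1···············1
11··············11
1·1·············1·1
1111············1111

Derivation:
r0=0: 1
r1=1: 11
r2=10: 1·1
r3=11: 1111
r4=100: 1···1
r5=101: 11··11
r6=110: 1·1·1·1
r7=111: 11111111
r8=1000: 1·······1
r9=1001: 11······11
r10=1010: 1·1·····1·1
r11=1011: 1111····1111
r12=1100: 1···1···1···1
r13=1101: 11··11··11··11
r14=1110: 1·1·1·1·1·1·1·1
r15=1111: 1111111111111111
r16=10000: 1···············1
r17=10001: 11··············11
r18=10010: 1·1·············1·1
r19=10011: 1111············1111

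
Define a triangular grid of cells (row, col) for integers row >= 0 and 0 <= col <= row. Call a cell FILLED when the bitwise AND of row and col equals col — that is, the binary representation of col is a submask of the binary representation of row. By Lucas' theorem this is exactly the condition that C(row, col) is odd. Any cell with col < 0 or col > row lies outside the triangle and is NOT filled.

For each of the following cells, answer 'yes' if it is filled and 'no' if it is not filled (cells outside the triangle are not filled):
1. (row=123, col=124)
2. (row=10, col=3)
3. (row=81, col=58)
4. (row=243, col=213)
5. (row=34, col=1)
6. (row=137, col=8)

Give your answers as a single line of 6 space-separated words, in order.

(123,124): col outside [0, 123] -> not filled
(10,3): row=0b1010, col=0b11, row AND col = 0b10 = 2; 2 != 3 -> empty
(81,58): row=0b1010001, col=0b111010, row AND col = 0b10000 = 16; 16 != 58 -> empty
(243,213): row=0b11110011, col=0b11010101, row AND col = 0b11010001 = 209; 209 != 213 -> empty
(34,1): row=0b100010, col=0b1, row AND col = 0b0 = 0; 0 != 1 -> empty
(137,8): row=0b10001001, col=0b1000, row AND col = 0b1000 = 8; 8 == 8 -> filled

Answer: no no no no no yes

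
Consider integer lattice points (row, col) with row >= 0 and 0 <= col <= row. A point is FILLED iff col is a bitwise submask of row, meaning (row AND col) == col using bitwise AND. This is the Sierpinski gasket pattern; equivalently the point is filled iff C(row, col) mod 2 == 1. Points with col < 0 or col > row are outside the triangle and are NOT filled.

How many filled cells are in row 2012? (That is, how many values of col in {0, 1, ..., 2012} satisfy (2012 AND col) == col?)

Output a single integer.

2012 in binary = 11111011100
popcount(2012) = number of 1-bits in 11111011100 = 8
A col c satisfies (2012 AND c) == c iff every set bit of c is also set in 2012; each of the 8 set bits of 2012 can independently be on or off in c.
count = 2^8 = 256

Answer: 256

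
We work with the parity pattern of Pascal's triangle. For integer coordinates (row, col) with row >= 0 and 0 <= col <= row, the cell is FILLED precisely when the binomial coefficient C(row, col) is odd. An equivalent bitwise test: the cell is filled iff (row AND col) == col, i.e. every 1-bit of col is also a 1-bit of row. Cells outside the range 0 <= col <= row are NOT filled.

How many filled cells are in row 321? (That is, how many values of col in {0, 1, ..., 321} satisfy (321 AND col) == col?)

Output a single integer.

Answer: 8

Derivation:
321 in binary = 101000001
popcount(321) = number of 1-bits in 101000001 = 3
A col c satisfies (321 AND c) == c iff every set bit of c is also set in 321; each of the 3 set bits of 321 can independently be on or off in c.
count = 2^3 = 8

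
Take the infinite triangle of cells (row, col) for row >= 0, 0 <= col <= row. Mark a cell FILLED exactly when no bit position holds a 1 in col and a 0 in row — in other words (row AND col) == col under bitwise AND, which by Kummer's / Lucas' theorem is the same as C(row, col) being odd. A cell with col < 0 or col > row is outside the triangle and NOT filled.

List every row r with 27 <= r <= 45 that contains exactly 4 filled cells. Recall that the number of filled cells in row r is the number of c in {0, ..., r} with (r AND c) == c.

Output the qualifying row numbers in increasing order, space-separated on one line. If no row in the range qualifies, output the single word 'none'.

Row r has 2^popcount(r) filled cells, so we need popcount(r) = log2(4) = 2.
Scan r = 27..45 and keep those with exactly 2 one-bits:
r=27=11011 popcount=4 -> skip
r=28=11100 popcount=3 -> skip
r=29=11101 popcount=4 -> skip
r=30=11110 popcount=4 -> skip
r=31=11111 popcount=5 -> skip
r=32=100000 popcount=1 -> skip
r=33=100001 popcount=2 -> KEEP
r=34=100010 popcount=2 -> KEEP
r=35=100011 popcount=3 -> skip
r=36=100100 popcount=2 -> KEEP
r=37=100101 popcount=3 -> skip
r=38=100110 popcount=3 -> skip
r=39=100111 popcount=4 -> skip
r=40=101000 popcount=2 -> KEEP
r=41=101001 popcount=3 -> skip
r=42=101010 popcount=3 -> skip
r=43=101011 popcount=4 -> skip
r=44=101100 popcount=3 -> skip
r=45=101101 popcount=4 -> skip
Kept rows: 33 34 36 40

Answer: 33 34 36 40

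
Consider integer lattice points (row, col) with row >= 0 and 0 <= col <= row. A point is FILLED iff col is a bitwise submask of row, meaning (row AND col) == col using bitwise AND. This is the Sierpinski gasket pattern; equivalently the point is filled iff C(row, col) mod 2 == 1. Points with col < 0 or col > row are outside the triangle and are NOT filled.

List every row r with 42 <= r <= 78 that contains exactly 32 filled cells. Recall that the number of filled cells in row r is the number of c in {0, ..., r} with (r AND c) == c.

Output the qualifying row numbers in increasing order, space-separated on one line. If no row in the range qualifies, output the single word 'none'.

Answer: 47 55 59 61 62

Derivation:
Row r has 2^popcount(r) filled cells, so we need popcount(r) = log2(32) = 5.
Scan r = 42..78 and keep those with exactly 5 one-bits:
r=42=101010 popcount=3 -> skip
r=43=101011 popcount=4 -> skip
r=44=101100 popcount=3 -> skip
r=45=101101 popcount=4 -> skip
r=46=101110 popcount=4 -> skip
r=47=101111 popcount=5 -> KEEP
r=48=110000 popcount=2 -> skip
r=49=110001 popcount=3 -> skip
r=50=110010 popcount=3 -> skip
r=51=110011 popcount=4 -> skip
r=52=110100 popcount=3 -> skip
r=53=110101 popcount=4 -> skip
r=54=110110 popcount=4 -> skip
r=55=110111 popcount=5 -> KEEP
r=56=111000 popcount=3 -> skip
r=57=111001 popcount=4 -> skip
r=58=111010 popcount=4 -> skip
r=59=111011 popcount=5 -> KEEP
r=60=111100 popcount=4 -> skip
r=61=111101 popcount=5 -> KEEP
r=62=111110 popcount=5 -> KEEP
r=63=111111 popcount=6 -> skip
r=64=1000000 popcount=1 -> skip
r=65=1000001 popcount=2 -> skip
r=66=1000010 popcount=2 -> skip
r=67=1000011 popcount=3 -> skip
r=68=1000100 popcount=2 -> skip
r=69=1000101 popcount=3 -> skip
r=70=1000110 popcount=3 -> skip
r=71=1000111 popcount=4 -> skip
r=72=1001000 popcount=2 -> skip
r=73=1001001 popcount=3 -> skip
r=74=1001010 popcount=3 -> skip
r=75=1001011 popcount=4 -> skip
r=76=1001100 popcount=3 -> skip
r=77=1001101 popcount=4 -> skip
r=78=1001110 popcount=4 -> skip
Kept rows: 47 55 59 61 62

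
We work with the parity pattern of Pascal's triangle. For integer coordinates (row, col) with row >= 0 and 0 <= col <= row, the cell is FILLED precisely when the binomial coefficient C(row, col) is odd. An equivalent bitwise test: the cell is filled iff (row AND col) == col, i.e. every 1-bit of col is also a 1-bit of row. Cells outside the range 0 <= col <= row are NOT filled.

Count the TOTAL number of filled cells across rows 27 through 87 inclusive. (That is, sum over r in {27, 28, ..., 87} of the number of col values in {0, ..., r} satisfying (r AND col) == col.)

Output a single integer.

r27=11011 pc4: +16 =16
r28=11100 pc3: +8 =24
r29=11101 pc4: +16 =40
r30=11110 pc4: +16 =56
r31=11111 pc5: +32 =88
r32=100000 pc1: +2 =90
r33=100001 pc2: +4 =94
r34=100010 pc2: +4 =98
r35=100011 pc3: +8 =106
r36=100100 pc2: +4 =110
r37=100101 pc3: +8 =118
r38=100110 pc3: +8 =126
r39=100111 pc4: +16 =142
r40=101000 pc2: +4 =146
r41=101001 pc3: +8 =154
r42=101010 pc3: +8 =162
r43=101011 pc4: +16 =178
r44=101100 pc3: +8 =186
r45=101101 pc4: +16 =202
r46=101110 pc4: +16 =218
r47=101111 pc5: +32 =250
r48=110000 pc2: +4 =254
r49=110001 pc3: +8 =262
r50=110010 pc3: +8 =270
r51=110011 pc4: +16 =286
r52=110100 pc3: +8 =294
r53=110101 pc4: +16 =310
r54=110110 pc4: +16 =326
r55=110111 pc5: +32 =358
r56=111000 pc3: +8 =366
r57=111001 pc4: +16 =382
r58=111010 pc4: +16 =398
r59=111011 pc5: +32 =430
r60=111100 pc4: +16 =446
r61=111101 pc5: +32 =478
r62=111110 pc5: +32 =510
r63=111111 pc6: +64 =574
r64=1000000 pc1: +2 =576
r65=1000001 pc2: +4 =580
r66=1000010 pc2: +4 =584
r67=1000011 pc3: +8 =592
r68=1000100 pc2: +4 =596
r69=1000101 pc3: +8 =604
r70=1000110 pc3: +8 =612
r71=1000111 pc4: +16 =628
r72=1001000 pc2: +4 =632
r73=1001001 pc3: +8 =640
r74=1001010 pc3: +8 =648
r75=1001011 pc4: +16 =664
r76=1001100 pc3: +8 =672
r77=1001101 pc4: +16 =688
r78=1001110 pc4: +16 =704
r79=1001111 pc5: +32 =736
r80=1010000 pc2: +4 =740
r81=1010001 pc3: +8 =748
r82=1010010 pc3: +8 =756
r83=1010011 pc4: +16 =772
r84=1010100 pc3: +8 =780
r85=1010101 pc4: +16 =796
r86=1010110 pc4: +16 =812
r87=1010111 pc5: +32 =844

Answer: 844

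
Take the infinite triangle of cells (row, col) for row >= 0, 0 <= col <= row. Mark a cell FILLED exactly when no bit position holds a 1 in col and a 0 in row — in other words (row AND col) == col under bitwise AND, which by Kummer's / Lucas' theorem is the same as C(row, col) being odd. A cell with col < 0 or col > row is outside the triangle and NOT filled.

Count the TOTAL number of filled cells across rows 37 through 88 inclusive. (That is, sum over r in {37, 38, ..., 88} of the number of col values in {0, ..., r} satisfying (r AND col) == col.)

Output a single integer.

r37=100101 pc3: +8 =8
r38=100110 pc3: +8 =16
r39=100111 pc4: +16 =32
r40=101000 pc2: +4 =36
r41=101001 pc3: +8 =44
r42=101010 pc3: +8 =52
r43=101011 pc4: +16 =68
r44=101100 pc3: +8 =76
r45=101101 pc4: +16 =92
r46=101110 pc4: +16 =108
r47=101111 pc5: +32 =140
r48=110000 pc2: +4 =144
r49=110001 pc3: +8 =152
r50=110010 pc3: +8 =160
r51=110011 pc4: +16 =176
r52=110100 pc3: +8 =184
r53=110101 pc4: +16 =200
r54=110110 pc4: +16 =216
r55=110111 pc5: +32 =248
r56=111000 pc3: +8 =256
r57=111001 pc4: +16 =272
r58=111010 pc4: +16 =288
r59=111011 pc5: +32 =320
r60=111100 pc4: +16 =336
r61=111101 pc5: +32 =368
r62=111110 pc5: +32 =400
r63=111111 pc6: +64 =464
r64=1000000 pc1: +2 =466
r65=1000001 pc2: +4 =470
r66=1000010 pc2: +4 =474
r67=1000011 pc3: +8 =482
r68=1000100 pc2: +4 =486
r69=1000101 pc3: +8 =494
r70=1000110 pc3: +8 =502
r71=1000111 pc4: +16 =518
r72=1001000 pc2: +4 =522
r73=1001001 pc3: +8 =530
r74=1001010 pc3: +8 =538
r75=1001011 pc4: +16 =554
r76=1001100 pc3: +8 =562
r77=1001101 pc4: +16 =578
r78=1001110 pc4: +16 =594
r79=1001111 pc5: +32 =626
r80=1010000 pc2: +4 =630
r81=1010001 pc3: +8 =638
r82=1010010 pc3: +8 =646
r83=1010011 pc4: +16 =662
r84=1010100 pc3: +8 =670
r85=1010101 pc4: +16 =686
r86=1010110 pc4: +16 =702
r87=1010111 pc5: +32 =734
r88=1011000 pc3: +8 =742

Answer: 742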